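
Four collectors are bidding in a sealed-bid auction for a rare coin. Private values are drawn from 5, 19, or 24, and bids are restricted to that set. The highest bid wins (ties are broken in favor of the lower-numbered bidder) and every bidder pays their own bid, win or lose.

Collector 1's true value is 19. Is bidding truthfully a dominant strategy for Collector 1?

No

Consider the case where Collector 2 bids 5, Collector 3 bids 5 and Collector 4 bids 5.
Truthful bid 19: wins, pays 19, utility 19 - 19 = 0.
Bid 5 instead: wins, pays 5, utility 19 - 5 = 14.
Since 14 > 0, bidding 5 is strictly better here, so truthful bidding is not dominant.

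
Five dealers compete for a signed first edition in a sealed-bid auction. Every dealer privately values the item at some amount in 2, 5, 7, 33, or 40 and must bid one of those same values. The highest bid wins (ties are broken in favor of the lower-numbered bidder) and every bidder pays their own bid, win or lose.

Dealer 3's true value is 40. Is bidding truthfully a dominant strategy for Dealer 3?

Consider the case where Dealer 1 bids 2, Dealer 2 bids 2, Dealer 4 bids 2 and Dealer 5 bids 2.
Truthful bid 40: wins, pays 40, utility 40 - 40 = 0.
Bid 5 instead: wins, pays 5, utility 40 - 5 = 35.
Since 35 > 0, bidding 5 is strictly better here, so truthful bidding is not dominant.

No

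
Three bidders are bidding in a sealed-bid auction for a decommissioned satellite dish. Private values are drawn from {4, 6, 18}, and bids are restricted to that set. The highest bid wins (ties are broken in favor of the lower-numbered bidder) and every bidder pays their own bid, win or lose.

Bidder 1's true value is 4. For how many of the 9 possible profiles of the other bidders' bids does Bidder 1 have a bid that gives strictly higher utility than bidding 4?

Others bid (4, 6): truth gives -4; bid 6 gives -2 > -4. Violating.
Others bid (6, 4): truth gives -4; bid 6 gives -2 > -4. Violating.
Others bid (6, 6): truth gives -4; bid 6 gives -2 > -4. Violating.
Others bid (4, 4): truth gives 0; no alternative beats it.
Others bid (4, 18): truth gives -4; no alternative beats it.
(Checking all 9 profiles: 3 have a profitable deviation, 6 do not.)

3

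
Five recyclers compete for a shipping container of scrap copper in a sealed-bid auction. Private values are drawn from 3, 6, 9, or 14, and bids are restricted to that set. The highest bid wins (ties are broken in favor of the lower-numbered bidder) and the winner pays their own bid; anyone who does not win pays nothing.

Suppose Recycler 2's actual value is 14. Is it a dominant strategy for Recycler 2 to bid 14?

Consider the case where Recycler 1 bids 3, Recycler 3 bids 3, Recycler 4 bids 3 and Recycler 5 bids 3.
Truthful bid 14: wins, pays 14, utility 14 - 14 = 0.
Bid 6 instead: wins, pays 6, utility 14 - 6 = 8.
Since 8 > 0, bidding 6 is strictly better here, so truthful bidding is not dominant.

No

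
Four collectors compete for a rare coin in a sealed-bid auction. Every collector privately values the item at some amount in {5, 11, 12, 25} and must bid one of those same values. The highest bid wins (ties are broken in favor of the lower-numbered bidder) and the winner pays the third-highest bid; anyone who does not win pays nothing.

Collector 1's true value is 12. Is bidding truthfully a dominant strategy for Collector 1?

Consider the case where Collector 2 bids 5, Collector 3 bids 5 and Collector 4 bids 25.
Truthful bid 12: loses, pays 0, utility 0.
Bid 25 instead: wins, pays 5, utility 12 - 5 = 7.
Since 7 > 0, bidding 25 is strictly better here, so truthful bidding is not dominant.

No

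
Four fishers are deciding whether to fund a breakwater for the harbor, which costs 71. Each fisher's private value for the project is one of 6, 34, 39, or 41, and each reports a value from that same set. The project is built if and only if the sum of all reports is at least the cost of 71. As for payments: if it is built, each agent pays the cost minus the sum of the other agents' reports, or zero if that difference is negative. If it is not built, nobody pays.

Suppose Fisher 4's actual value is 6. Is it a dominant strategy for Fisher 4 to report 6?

Check each profile of the others' reports and compare truth against every alternative report.
Others report (6, 6, 34): truth gives 0, best alternative gives -19.
Others report (6, 34, 6): truth gives 0, best alternative gives -19.
Others report (34, 6, 6): truth gives 0, best alternative gives -19.
Others report (6, 6, 39): truth gives 0, best alternative gives -14.
Others report (6, 39, 6): truth gives 0, best alternative gives -14.
Others report (39, 6, 6): truth gives 0, best alternative gives -14.
(Remaining 58 profiles checked similarly; truth is weakly best in each.)
In every case the truthful report is at least as good as any alternative, so it is a dominant strategy.

Yes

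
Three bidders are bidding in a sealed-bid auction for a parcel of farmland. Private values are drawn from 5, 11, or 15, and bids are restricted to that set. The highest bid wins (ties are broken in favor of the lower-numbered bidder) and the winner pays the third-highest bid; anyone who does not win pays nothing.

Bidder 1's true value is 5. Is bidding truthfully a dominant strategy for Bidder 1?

Check each profile of the others' bids and compare truth against every alternative bid.
Others bid (11, 11): truth gives 0, best alternative gives -6.
Others bid (5, 5): truth gives 0, best alternative gives 0.
Others bid (5, 11): truth gives 0, best alternative gives 0.
Others bid (5, 15): truth gives 0, best alternative gives 0.
Others bid (11, 5): truth gives 0, best alternative gives 0.
Others bid (11, 15): truth gives 0, best alternative gives 0.
(Remaining 3 profiles checked similarly; truth is weakly best in each.)
In every case the truthful bid is at least as good as any alternative, so it is a dominant strategy.

Yes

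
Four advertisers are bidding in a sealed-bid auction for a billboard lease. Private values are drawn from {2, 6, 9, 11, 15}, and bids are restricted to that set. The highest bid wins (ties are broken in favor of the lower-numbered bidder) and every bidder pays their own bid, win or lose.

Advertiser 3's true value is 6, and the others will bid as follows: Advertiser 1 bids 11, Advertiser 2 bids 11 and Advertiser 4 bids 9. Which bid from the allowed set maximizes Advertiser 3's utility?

2

Bid 2: loses but pays 2, utility -2.
Bid 6: loses but pays 6, utility -6.
Bid 9: loses but pays 9, utility -9.
Bid 11: loses but pays 11, utility -11.
Bid 15: wins, pays 15, utility 6 - 15 = -9.
The best choice is 2 with utility -2.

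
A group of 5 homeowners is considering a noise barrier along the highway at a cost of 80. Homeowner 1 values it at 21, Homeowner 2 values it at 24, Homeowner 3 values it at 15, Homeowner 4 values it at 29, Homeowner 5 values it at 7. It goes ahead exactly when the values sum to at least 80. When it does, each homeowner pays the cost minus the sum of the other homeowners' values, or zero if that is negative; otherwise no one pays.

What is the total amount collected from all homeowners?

Total value 96 ≥ cost 80, so it is built.
Homeowner 1: others sum to 75; max(0, 80 - 75) = 5.
Homeowner 2: others sum to 72; max(0, 80 - 72) = 8.
Homeowner 3: others sum to 81; max(0, 80 - 81) = 0.
Homeowner 4: others sum to 67; max(0, 80 - 67) = 13.
Homeowner 5: others sum to 89; max(0, 80 - 89) = 0.
Total collected = 5 + 8 + 0 + 13 + 0 = 26.

26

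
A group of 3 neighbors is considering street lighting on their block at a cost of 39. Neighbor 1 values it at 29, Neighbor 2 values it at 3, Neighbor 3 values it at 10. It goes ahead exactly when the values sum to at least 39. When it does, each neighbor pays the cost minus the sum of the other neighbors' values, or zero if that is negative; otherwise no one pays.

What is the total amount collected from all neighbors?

33

Total value 42 ≥ cost 39, so it is built.
Neighbor 1: others sum to 13; max(0, 39 - 13) = 26.
Neighbor 2: others sum to 39; max(0, 39 - 39) = 0.
Neighbor 3: others sum to 32; max(0, 39 - 32) = 7.
Total collected = 26 + 0 + 7 = 33.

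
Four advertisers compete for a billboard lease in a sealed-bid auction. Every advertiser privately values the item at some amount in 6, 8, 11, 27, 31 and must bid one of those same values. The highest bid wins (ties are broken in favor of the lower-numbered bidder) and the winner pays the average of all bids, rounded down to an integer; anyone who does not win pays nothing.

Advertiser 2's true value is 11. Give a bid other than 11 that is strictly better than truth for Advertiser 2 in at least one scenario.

Suppose Advertiser 1 bids 6, Advertiser 3 bids 6 and Advertiser 4 bids 6.
Bid 11: wins, pays 7, utility 11 - 7 = 4.
Bid 8: wins, pays 6, utility 11 - 6 = 5.
So bidding 8 beats truth here (5 > 4).

8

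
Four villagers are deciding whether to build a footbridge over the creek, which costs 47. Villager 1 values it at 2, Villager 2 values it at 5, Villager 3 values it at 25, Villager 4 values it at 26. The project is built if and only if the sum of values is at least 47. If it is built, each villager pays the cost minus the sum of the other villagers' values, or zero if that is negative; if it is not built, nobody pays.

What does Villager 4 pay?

Total value 58 ≥ cost 47, so the project is built.
The other villagers' values sum to 32.
Cost minus that sum is 47 - 32 = 15.

15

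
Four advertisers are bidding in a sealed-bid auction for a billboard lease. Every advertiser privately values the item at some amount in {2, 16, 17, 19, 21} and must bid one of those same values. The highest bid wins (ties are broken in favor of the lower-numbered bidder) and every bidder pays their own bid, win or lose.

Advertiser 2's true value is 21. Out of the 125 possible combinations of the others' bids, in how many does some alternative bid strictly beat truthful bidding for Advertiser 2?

73

Others bid (2, 2, 2): truth gives 0; bid 16 gives 5 > 0. Violating.
Others bid (2, 2, 16): truth gives 0; bid 16 gives 5 > 0. Violating.
Others bid (2, 2, 17): truth gives 0; bid 17 gives 4 > 0. Violating.
Others bid (2, 2, 19): truth gives 0; bid 19 gives 2 > 0. Violating.
Others bid (2, 2, 21): truth gives 0; no alternative beats it.
Others bid (2, 16, 21): truth gives 0; no alternative beats it.
(Checking all 125 profiles: 73 have a profitable deviation, 52 do not.)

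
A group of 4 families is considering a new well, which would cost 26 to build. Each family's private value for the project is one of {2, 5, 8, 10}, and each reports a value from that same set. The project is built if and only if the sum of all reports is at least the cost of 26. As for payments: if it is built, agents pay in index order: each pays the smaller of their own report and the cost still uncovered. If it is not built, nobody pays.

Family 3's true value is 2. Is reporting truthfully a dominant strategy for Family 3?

Yes

Check each profile of the others' reports and compare truth against every alternative report.
Others report (2, 10, 10): truth gives 0, best alternative gives -3.
Others report (5, 8, 8): truth gives 0, best alternative gives -3.
Others report (5, 8, 10): truth gives 0, best alternative gives -3.
Others report (5, 10, 8): truth gives 0, best alternative gives -3.
Others report (5, 10, 10): truth gives 0, best alternative gives -3.
Others report (8, 5, 8): truth gives 0, best alternative gives -3.
(Remaining 58 profiles checked similarly; truth is weakly best in each.)
In every case the truthful report is at least as good as any alternative, so it is a dominant strategy.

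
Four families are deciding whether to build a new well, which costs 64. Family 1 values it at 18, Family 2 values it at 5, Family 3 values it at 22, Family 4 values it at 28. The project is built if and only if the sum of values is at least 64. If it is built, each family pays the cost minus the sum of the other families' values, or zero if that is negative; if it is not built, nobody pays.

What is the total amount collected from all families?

Total value 73 ≥ cost 64, so it is built.
Family 1: others sum to 55; max(0, 64 - 55) = 9.
Family 2: others sum to 68; max(0, 64 - 68) = 0.
Family 3: others sum to 51; max(0, 64 - 51) = 13.
Family 4: others sum to 45; max(0, 64 - 45) = 19.
Total collected = 9 + 0 + 13 + 19 = 41.

41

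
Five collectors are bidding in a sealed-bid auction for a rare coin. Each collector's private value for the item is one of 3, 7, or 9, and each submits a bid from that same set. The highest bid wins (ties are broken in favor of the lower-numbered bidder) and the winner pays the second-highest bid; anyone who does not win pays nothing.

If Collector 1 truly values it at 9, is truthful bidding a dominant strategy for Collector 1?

Check each profile of the others' bids and compare truth against every alternative bid.
Others bid (3, 3, 3, 3): truth gives 6, best alternative gives 6.
Others bid (3, 3, 3, 7): truth gives 2, best alternative gives 2.
Others bid (3, 3, 7, 3): truth gives 2, best alternative gives 2.
Others bid (3, 3, 7, 7): truth gives 2, best alternative gives 2.
Others bid (3, 7, 3, 3): truth gives 2, best alternative gives 2.
Others bid (3, 7, 3, 7): truth gives 2, best alternative gives 2.
(Remaining 75 profiles checked similarly; truth is weakly best in each.)
In every case the truthful bid is at least as good as any alternative, so it is a dominant strategy.

Yes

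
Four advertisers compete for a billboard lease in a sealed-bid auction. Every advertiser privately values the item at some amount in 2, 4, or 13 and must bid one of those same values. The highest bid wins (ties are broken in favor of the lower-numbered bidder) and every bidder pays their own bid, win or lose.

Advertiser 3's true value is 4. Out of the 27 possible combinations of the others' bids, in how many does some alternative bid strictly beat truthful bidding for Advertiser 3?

Others bid (2, 2, 13): truth gives -4; bid 2 gives -2 > -4. Violating.
Others bid (2, 4, 2): truth gives -4; bid 2 gives -2 > -4. Violating.
Others bid (2, 4, 4): truth gives -4; bid 2 gives -2 > -4. Violating.
Others bid (2, 4, 13): truth gives -4; bid 2 gives -2 > -4. Violating.
Others bid (2, 2, 2): truth gives 0; no alternative beats it.
Others bid (2, 2, 4): truth gives 0; no alternative beats it.
(Checking all 27 profiles: 25 have a profitable deviation, 2 do not.)

25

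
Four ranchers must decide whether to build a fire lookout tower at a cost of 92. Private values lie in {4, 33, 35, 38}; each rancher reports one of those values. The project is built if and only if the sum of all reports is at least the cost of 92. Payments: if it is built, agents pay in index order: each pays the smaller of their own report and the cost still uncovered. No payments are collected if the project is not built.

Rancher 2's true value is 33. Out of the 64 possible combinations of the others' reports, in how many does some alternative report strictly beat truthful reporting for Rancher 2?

27

Others report (33, 33, 33): truth gives 0; report 4 gives 29 > 0. Violating.
Others report (33, 33, 35): truth gives 0; report 4 gives 29 > 0. Violating.
Others report (33, 33, 38): truth gives 0; report 4 gives 29 > 0. Violating.
Others report (33, 35, 33): truth gives 0; report 4 gives 29 > 0. Violating.
Others report (4, 4, 4): truth gives 0; no alternative beats it.
Others report (4, 4, 33): truth gives 0; no alternative beats it.
(Checking all 64 profiles: 27 have a profitable deviation, 37 do not.)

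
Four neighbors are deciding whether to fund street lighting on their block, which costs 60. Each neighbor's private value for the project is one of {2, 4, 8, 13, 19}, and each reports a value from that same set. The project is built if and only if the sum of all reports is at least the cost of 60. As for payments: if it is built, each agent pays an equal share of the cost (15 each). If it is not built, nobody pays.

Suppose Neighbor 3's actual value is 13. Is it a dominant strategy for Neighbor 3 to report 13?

Consider the case where Neighbor 1 reports 13, Neighbor 2 reports 19 and Neighbor 4 reports 19.
Truthful report 13: project built, pays 15, utility 13 - 15 = -2.
Report 2 instead: project not built, utility 0.
Since 0 > -2, reporting 2 is strictly better here, so truthful reporting is not dominant.

No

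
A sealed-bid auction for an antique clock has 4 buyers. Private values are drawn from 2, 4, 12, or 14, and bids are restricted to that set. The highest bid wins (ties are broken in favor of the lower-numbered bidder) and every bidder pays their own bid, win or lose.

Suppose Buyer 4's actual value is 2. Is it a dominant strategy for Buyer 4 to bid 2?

Yes

Check each profile of the others' bids and compare truth against every alternative bid.
Others bid (2, 2, 4): truth gives -2, best alternative gives -4.
Others bid (2, 2, 12): truth gives -2, best alternative gives -4.
Others bid (2, 2, 14): truth gives -2, best alternative gives -4.
Others bid (2, 4, 2): truth gives -2, best alternative gives -4.
Others bid (2, 4, 4): truth gives -2, best alternative gives -4.
Others bid (2, 4, 12): truth gives -2, best alternative gives -4.
(Remaining 58 profiles checked similarly; truth is weakly best in each.)
In every case the truthful bid is at least as good as any alternative, so it is a dominant strategy.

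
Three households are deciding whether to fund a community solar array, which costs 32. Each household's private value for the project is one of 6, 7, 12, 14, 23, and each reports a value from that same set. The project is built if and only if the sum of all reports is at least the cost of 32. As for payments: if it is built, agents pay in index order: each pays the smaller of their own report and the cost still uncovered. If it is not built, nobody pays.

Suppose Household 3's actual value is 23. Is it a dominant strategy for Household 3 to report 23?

Check each profile of the others' reports and compare truth against every alternative report.
Others report (7, 7): truth gives 5, best alternative gives 0.
Others report (6, 7): truth gives 4, best alternative gives 0.
Others report (7, 6): truth gives 4, best alternative gives 0.
Others report (6, 6): truth gives 3, best alternative gives 0.
Others report (12, 23): truth gives 23, best alternative gives 23.
Others report (14, 23): truth gives 23, best alternative gives 23.
(Remaining 19 profiles checked similarly; truth is weakly best in each.)
In every case the truthful report is at least as good as any alternative, so it is a dominant strategy.

Yes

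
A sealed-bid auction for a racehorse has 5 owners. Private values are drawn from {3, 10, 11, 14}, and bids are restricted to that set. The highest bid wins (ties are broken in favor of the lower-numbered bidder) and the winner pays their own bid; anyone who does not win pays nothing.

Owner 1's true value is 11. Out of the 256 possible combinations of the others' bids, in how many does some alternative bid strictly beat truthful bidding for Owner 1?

16

Others bid (3, 3, 3, 3): truth gives 0; bid 3 gives 8 > 0. Violating.
Others bid (3, 3, 3, 10): truth gives 0; bid 10 gives 1 > 0. Violating.
Others bid (3, 3, 10, 3): truth gives 0; bid 10 gives 1 > 0. Violating.
Others bid (3, 3, 10, 10): truth gives 0; bid 10 gives 1 > 0. Violating.
Others bid (3, 3, 3, 11): truth gives 0; no alternative beats it.
Others bid (3, 3, 3, 14): truth gives 0; no alternative beats it.
(Checking all 256 profiles: 16 have a profitable deviation, 240 do not.)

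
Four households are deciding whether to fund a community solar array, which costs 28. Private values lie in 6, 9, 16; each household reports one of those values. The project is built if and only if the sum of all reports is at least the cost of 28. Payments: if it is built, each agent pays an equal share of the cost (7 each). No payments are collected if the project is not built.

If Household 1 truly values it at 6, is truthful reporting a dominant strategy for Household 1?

Yes

Check each profile of the others' reports and compare truth against every alternative report.
Others report (6, 6, 9): truth gives 0, best alternative gives -1.
Others report (6, 9, 6): truth gives 0, best alternative gives -1.
Others report (9, 6, 6): truth gives 0, best alternative gives -1.
Others report (6, 6, 16): truth gives -1, best alternative gives -1.
Others report (6, 9, 9): truth gives -1, best alternative gives -1.
Others report (6, 9, 16): truth gives -1, best alternative gives -1.
(Remaining 21 profiles checked similarly; truth is weakly best in each.)
In every case the truthful report is at least as good as any alternative, so it is a dominant strategy.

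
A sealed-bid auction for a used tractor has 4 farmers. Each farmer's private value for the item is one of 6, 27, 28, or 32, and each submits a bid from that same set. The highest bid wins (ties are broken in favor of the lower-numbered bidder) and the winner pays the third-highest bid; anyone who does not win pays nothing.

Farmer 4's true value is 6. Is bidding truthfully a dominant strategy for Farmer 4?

Check each profile of the others' bids and compare truth against every alternative bid.
Others bid (6, 6, 6): truth gives 0, best alternative gives 0.
Others bid (6, 6, 27): truth gives 0, best alternative gives 0.
Others bid (6, 6, 28): truth gives 0, best alternative gives 0.
Others bid (6, 6, 32): truth gives 0, best alternative gives 0.
Others bid (6, 27, 6): truth gives 0, best alternative gives 0.
Others bid (6, 27, 27): truth gives 0, best alternative gives 0.
(Remaining 58 profiles checked similarly; truth is weakly best in each.)
In every case the truthful bid is at least as good as any alternative, so it is a dominant strategy.

Yes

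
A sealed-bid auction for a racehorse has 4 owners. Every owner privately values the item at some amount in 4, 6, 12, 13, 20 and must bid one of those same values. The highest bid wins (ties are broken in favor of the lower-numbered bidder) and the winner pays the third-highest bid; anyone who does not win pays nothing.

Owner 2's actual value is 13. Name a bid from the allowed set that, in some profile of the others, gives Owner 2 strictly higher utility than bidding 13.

Suppose Owner 1 bids 4, Owner 3 bids 4 and Owner 4 bids 20.
Bid 13: loses, pays 0, utility 0.
Bid 20: wins, pays 4, utility 13 - 4 = 9.
So bidding 20 beats truth here (9 > 0).

20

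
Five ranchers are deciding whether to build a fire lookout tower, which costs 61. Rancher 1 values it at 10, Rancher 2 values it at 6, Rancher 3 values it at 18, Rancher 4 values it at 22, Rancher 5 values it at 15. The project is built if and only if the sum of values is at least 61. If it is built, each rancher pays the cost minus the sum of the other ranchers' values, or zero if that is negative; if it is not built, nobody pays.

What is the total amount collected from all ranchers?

25

Total value 71 ≥ cost 61, so it is built.
Rancher 1: others sum to 61; max(0, 61 - 61) = 0.
Rancher 2: others sum to 65; max(0, 61 - 65) = 0.
Rancher 3: others sum to 53; max(0, 61 - 53) = 8.
Rancher 4: others sum to 49; max(0, 61 - 49) = 12.
Rancher 5: others sum to 56; max(0, 61 - 56) = 5.
Total collected = 0 + 0 + 8 + 12 + 5 = 25.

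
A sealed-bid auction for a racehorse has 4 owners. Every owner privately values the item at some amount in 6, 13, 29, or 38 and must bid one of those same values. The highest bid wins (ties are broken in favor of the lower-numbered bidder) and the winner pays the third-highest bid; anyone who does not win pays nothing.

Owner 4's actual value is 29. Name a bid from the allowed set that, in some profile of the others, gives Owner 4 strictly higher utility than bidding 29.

38

Suppose Owner 1 bids 6, Owner 2 bids 6 and Owner 3 bids 29.
Bid 29: loses, pays 0, utility 0.
Bid 38: wins, pays 6, utility 29 - 6 = 23.
So bidding 38 beats truth here (23 > 0).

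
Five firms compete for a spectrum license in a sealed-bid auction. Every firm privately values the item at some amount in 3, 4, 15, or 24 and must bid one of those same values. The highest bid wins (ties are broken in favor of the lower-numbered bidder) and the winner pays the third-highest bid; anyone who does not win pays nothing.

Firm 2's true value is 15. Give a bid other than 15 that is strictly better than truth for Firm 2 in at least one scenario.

24

Suppose Firm 1 bids 3, Firm 3 bids 3, Firm 4 bids 3 and Firm 5 bids 24.
Bid 15: loses, pays 0, utility 0.
Bid 24: wins, pays 3, utility 15 - 3 = 12.
So bidding 24 beats truth here (12 > 0).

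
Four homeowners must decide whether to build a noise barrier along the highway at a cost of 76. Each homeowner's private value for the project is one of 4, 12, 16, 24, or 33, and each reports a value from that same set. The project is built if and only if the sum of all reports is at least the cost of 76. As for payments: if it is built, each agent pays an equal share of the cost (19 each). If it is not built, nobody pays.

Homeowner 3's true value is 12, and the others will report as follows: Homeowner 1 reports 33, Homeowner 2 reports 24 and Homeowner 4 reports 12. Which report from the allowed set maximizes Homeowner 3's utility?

4

Report 4: project not built, utility 0.
Report 12: project built, pays 19, utility 12 - 19 = -7.
Report 16: project built, pays 19, utility 12 - 19 = -7.
Report 24: project built, pays 19, utility 12 - 19 = -7.
Report 33: project built, pays 19, utility 12 - 19 = -7.
The best choice is 4 with utility 0.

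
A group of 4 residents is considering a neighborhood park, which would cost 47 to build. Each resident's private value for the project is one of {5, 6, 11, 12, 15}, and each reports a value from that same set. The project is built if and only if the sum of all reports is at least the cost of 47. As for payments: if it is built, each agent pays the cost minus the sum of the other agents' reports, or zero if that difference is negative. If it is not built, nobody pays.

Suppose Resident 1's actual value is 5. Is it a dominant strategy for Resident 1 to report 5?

Yes

Check each profile of the others' reports and compare truth against every alternative report.
Others report (11, 15, 15): truth gives 0, best alternative gives -1.
Others report (15, 11, 15): truth gives 0, best alternative gives -1.
Others report (15, 15, 11): truth gives 0, best alternative gives -1.
Others report (15, 15, 15): truth gives 3, best alternative gives 3.
Others report (5, 5, 5): truth gives 0, best alternative gives 0.
Others report (5, 5, 6): truth gives 0, best alternative gives 0.
(Remaining 119 profiles checked similarly; truth is weakly best in each.)
In every case the truthful report is at least as good as any alternative, so it is a dominant strategy.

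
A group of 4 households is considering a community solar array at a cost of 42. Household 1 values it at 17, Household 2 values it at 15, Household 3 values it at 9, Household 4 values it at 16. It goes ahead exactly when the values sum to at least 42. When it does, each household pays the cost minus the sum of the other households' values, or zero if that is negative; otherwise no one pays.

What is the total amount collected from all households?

Total value 57 ≥ cost 42, so it is built.
Household 1: others sum to 40; max(0, 42 - 40) = 2.
Household 2: others sum to 42; max(0, 42 - 42) = 0.
Household 3: others sum to 48; max(0, 42 - 48) = 0.
Household 4: others sum to 41; max(0, 42 - 41) = 1.
Total collected = 2 + 0 + 0 + 1 = 3.

3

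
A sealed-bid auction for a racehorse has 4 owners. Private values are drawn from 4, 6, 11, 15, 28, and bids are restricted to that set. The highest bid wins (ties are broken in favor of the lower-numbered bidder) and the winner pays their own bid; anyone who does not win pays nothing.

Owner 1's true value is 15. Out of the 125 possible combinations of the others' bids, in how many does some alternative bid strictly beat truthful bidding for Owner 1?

Others bid (4, 4, 4): truth gives 0; bid 4 gives 11 > 0. Violating.
Others bid (4, 4, 6): truth gives 0; bid 6 gives 9 > 0. Violating.
Others bid (4, 4, 11): truth gives 0; bid 11 gives 4 > 0. Violating.
Others bid (4, 6, 4): truth gives 0; bid 6 gives 9 > 0. Violating.
Others bid (4, 4, 15): truth gives 0; no alternative beats it.
Others bid (4, 4, 28): truth gives 0; no alternative beats it.
(Checking all 125 profiles: 27 have a profitable deviation, 98 do not.)

27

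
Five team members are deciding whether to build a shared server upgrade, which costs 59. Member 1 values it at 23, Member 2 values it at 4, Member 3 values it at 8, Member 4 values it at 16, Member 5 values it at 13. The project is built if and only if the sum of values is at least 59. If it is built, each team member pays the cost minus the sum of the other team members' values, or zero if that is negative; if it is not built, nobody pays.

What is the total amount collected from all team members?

40

Total value 64 ≥ cost 59, so it is built.
Member 1: others sum to 41; max(0, 59 - 41) = 18.
Member 2: others sum to 60; max(0, 59 - 60) = 0.
Member 3: others sum to 56; max(0, 59 - 56) = 3.
Member 4: others sum to 48; max(0, 59 - 48) = 11.
Member 5: others sum to 51; max(0, 59 - 51) = 8.
Total collected = 18 + 0 + 3 + 11 + 8 = 40.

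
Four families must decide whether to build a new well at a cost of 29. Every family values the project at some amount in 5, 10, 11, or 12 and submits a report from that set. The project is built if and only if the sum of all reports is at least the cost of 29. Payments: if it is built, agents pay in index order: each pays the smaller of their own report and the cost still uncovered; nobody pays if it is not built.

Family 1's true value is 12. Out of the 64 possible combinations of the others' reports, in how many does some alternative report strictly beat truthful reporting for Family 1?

Others report (5, 5, 10): truth gives 0; report 10 gives 2 > 0. Violating.
Others report (5, 5, 11): truth gives 0; report 10 gives 2 > 0. Violating.
Others report (5, 5, 12): truth gives 0; report 10 gives 2 > 0. Violating.
Others report (5, 10, 5): truth gives 0; report 10 gives 2 > 0. Violating.
Others report (5, 5, 5): truth gives 0; no alternative beats it.
(Checking all 64 profiles: 63 have a profitable deviation, 1 does not.)

63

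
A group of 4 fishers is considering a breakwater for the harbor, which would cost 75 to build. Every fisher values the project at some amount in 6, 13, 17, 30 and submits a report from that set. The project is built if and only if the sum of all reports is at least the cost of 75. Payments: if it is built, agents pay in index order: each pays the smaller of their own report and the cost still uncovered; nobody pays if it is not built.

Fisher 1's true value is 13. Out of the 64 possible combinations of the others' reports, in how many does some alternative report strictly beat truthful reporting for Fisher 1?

7

Others report (13, 30, 30): truth gives 0; report 6 gives 7 > 0. Violating.
Others report (17, 30, 30): truth gives 0; report 6 gives 7 > 0. Violating.
Others report (30, 13, 30): truth gives 0; report 6 gives 7 > 0. Violating.
Others report (30, 17, 30): truth gives 0; report 6 gives 7 > 0. Violating.
Others report (6, 6, 6): truth gives 0; no alternative beats it.
Others report (6, 6, 13): truth gives 0; no alternative beats it.
(Checking all 64 profiles: 7 have a profitable deviation, 57 do not.)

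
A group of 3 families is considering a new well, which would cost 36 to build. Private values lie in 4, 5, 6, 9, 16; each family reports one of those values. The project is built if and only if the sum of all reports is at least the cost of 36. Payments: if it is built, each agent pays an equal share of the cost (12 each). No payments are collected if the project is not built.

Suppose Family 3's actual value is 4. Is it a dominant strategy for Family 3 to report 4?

Check each profile of the others' reports and compare truth against every alternative report.
Others report (16, 16): truth gives -8, best alternative gives -8.
Others report (4, 4): truth gives 0, best alternative gives 0.
Others report (4, 5): truth gives 0, best alternative gives 0.
Others report (4, 6): truth gives 0, best alternative gives 0.
Others report (4, 9): truth gives 0, best alternative gives 0.
Others report (4, 16): truth gives 0, best alternative gives 0.
(Remaining 19 profiles checked similarly; truth is weakly best in each.)
In every case the truthful report is at least as good as any alternative, so it is a dominant strategy.

Yes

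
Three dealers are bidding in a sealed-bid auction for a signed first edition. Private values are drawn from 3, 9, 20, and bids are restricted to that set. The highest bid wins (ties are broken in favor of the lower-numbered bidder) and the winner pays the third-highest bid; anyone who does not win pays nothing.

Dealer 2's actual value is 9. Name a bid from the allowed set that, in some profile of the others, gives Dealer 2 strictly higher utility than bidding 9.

20

Suppose Dealer 1 bids 3 and Dealer 3 bids 20.
Bid 9: loses, pays 0, utility 0.
Bid 20: wins, pays 3, utility 9 - 3 = 6.
So bidding 20 beats truth here (6 > 0).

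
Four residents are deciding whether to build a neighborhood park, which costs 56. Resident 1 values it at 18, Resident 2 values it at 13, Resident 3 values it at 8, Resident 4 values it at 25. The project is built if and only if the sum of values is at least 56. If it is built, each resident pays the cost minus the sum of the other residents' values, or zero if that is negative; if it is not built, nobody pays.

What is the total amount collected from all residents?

Total value 64 ≥ cost 56, so it is built.
Resident 1: others sum to 46; max(0, 56 - 46) = 10.
Resident 2: others sum to 51; max(0, 56 - 51) = 5.
Resident 3: others sum to 56; max(0, 56 - 56) = 0.
Resident 4: others sum to 39; max(0, 56 - 39) = 17.
Total collected = 10 + 5 + 0 + 17 = 32.

32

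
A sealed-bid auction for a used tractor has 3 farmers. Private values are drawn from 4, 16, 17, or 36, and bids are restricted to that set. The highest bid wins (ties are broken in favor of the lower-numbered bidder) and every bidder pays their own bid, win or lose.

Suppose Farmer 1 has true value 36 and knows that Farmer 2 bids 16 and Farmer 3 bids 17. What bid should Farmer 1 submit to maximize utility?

17

Bid 4: loses but pays 4, utility -4.
Bid 16: loses but pays 16, utility -16.
Bid 17: wins, pays 17, utility 36 - 17 = 19.
Bid 36: wins, pays 36, utility 36 - 36 = 0.
The best choice is 17 with utility 19.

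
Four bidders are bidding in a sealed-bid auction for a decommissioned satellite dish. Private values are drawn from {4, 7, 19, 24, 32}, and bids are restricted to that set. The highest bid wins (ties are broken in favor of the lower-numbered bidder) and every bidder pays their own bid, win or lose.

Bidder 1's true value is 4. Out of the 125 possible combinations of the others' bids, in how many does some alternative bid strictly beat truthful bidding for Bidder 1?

Others bid (4, 4, 7): truth gives -4; bid 7 gives -3 > -4. Violating.
Others bid (4, 7, 4): truth gives -4; bid 7 gives -3 > -4. Violating.
Others bid (4, 7, 7): truth gives -4; bid 7 gives -3 > -4. Violating.
Others bid (7, 4, 4): truth gives -4; bid 7 gives -3 > -4. Violating.
Others bid (4, 4, 4): truth gives 0; no alternative beats it.
Others bid (4, 4, 19): truth gives -4; no alternative beats it.
(Checking all 125 profiles: 7 have a profitable deviation, 118 do not.)

7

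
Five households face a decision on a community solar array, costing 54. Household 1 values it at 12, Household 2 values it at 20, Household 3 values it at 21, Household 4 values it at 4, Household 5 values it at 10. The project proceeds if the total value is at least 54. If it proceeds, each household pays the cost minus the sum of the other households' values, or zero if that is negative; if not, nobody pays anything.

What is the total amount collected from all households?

15

Total value 67 ≥ cost 54, so it is built.
Household 1: others sum to 55; max(0, 54 - 55) = 0.
Household 2: others sum to 47; max(0, 54 - 47) = 7.
Household 3: others sum to 46; max(0, 54 - 46) = 8.
Household 4: others sum to 63; max(0, 54 - 63) = 0.
Household 5: others sum to 57; max(0, 54 - 57) = 0.
Total collected = 0 + 7 + 8 + 0 + 0 = 15.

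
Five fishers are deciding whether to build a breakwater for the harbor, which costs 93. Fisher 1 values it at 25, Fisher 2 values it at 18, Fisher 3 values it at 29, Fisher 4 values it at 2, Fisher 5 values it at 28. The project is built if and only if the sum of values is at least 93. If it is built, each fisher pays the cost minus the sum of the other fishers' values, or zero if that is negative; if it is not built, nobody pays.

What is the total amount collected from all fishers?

Total value 102 ≥ cost 93, so it is built.
Fisher 1: others sum to 77; max(0, 93 - 77) = 16.
Fisher 2: others sum to 84; max(0, 93 - 84) = 9.
Fisher 3: others sum to 73; max(0, 93 - 73) = 20.
Fisher 4: others sum to 100; max(0, 93 - 100) = 0.
Fisher 5: others sum to 74; max(0, 93 - 74) = 19.
Total collected = 16 + 9 + 20 + 0 + 19 = 64.

64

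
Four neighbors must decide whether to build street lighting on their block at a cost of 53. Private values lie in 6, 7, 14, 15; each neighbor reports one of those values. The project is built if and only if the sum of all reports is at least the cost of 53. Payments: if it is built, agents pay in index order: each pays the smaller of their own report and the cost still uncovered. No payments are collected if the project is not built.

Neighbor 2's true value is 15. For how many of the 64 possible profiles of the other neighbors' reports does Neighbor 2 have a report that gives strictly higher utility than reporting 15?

Others report (14, 14, 14): truth gives 0; report 14 gives 1 > 0. Violating.
Others report (14, 14, 15): truth gives 0; report 14 gives 1 > 0. Violating.
Others report (14, 15, 14): truth gives 0; report 14 gives 1 > 0. Violating.
Others report (14, 15, 15): truth gives 0; report 14 gives 1 > 0. Violating.
Others report (6, 6, 6): truth gives 0; no alternative beats it.
Others report (6, 6, 7): truth gives 0; no alternative beats it.
(Checking all 64 profiles: 8 have a profitable deviation, 56 do not.)

8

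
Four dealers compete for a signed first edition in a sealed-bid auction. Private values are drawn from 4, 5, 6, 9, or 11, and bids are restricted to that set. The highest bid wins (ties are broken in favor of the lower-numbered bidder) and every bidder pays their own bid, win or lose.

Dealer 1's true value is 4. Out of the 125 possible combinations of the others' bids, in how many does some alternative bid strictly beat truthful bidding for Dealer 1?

26

Others bid (4, 4, 5): truth gives -4; bid 5 gives -1 > -4. Violating.
Others bid (4, 4, 6): truth gives -4; bid 6 gives -2 > -4. Violating.
Others bid (4, 5, 4): truth gives -4; bid 5 gives -1 > -4. Violating.
Others bid (4, 5, 5): truth gives -4; bid 5 gives -1 > -4. Violating.
Others bid (4, 4, 4): truth gives 0; no alternative beats it.
Others bid (4, 4, 9): truth gives -4; no alternative beats it.
(Checking all 125 profiles: 26 have a profitable deviation, 99 do not.)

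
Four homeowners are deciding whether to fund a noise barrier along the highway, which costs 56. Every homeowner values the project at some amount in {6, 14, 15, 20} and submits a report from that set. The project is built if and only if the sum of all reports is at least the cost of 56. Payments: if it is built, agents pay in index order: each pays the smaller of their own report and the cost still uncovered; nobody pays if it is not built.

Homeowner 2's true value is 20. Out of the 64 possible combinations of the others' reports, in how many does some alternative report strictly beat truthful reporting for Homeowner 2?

36

Others report (6, 15, 20): truth gives 0; report 15 gives 5 > 0. Violating.
Others report (6, 20, 15): truth gives 0; report 15 gives 5 > 0. Violating.
Others report (6, 20, 20): truth gives 0; report 14 gives 6 > 0. Violating.
Others report (14, 14, 14): truth gives 0; report 14 gives 6 > 0. Violating.
Others report (6, 6, 6): truth gives 0; no alternative beats it.
Others report (6, 6, 14): truth gives 0; no alternative beats it.
(Checking all 64 profiles: 36 have a profitable deviation, 28 do not.)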